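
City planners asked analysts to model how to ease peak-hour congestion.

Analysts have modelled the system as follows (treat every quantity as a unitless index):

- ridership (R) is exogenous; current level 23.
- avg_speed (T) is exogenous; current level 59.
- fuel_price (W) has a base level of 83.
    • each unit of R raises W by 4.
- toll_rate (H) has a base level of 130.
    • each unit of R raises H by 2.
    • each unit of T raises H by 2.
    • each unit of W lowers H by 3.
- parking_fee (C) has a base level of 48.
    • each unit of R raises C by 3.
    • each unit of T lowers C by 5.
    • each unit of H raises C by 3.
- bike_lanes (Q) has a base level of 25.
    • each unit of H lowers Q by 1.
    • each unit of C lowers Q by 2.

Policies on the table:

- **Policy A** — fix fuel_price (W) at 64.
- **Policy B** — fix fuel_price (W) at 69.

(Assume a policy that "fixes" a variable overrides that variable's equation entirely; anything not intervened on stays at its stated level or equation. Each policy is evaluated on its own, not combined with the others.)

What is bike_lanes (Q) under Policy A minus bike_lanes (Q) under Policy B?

Policy A (W := 64):
  R = 23
  T = 59
  W = 64
  H = 130 + 2·23 + 2·59 − 3·64 = 102
  C = 48 + 3·23 − 5·59 + 3·102 = 128
  Q = 25 − 102 − 2·128 = -333
Policy B (W := 69):
  R = 23
  T = 59
  W = 69
  H = 130 + 2·23 + 2·59 − 3·69 = 87
  C = 48 + 3·23 − 5·59 + 3·87 = 83
  Q = 25 − 87 − 2·83 = -228
Q: -333 − (-228) = -105

-105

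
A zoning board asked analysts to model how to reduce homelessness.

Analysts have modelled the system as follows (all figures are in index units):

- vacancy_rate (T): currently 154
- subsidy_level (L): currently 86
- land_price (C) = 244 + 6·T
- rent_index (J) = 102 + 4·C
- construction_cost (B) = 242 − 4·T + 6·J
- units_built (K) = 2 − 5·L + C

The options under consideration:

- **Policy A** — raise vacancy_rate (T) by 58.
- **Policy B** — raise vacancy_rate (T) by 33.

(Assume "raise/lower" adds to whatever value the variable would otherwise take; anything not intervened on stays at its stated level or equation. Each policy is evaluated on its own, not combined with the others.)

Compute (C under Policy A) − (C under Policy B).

Policy A (T + 58):
  T = 154 + 58 = 212
  C = 244 + 6·212 = 1516
Policy B (T + 33):
  T = 154 + 33 = 187
  C = 244 + 6·187 = 1366
C: 1516 − 1366 = 150

150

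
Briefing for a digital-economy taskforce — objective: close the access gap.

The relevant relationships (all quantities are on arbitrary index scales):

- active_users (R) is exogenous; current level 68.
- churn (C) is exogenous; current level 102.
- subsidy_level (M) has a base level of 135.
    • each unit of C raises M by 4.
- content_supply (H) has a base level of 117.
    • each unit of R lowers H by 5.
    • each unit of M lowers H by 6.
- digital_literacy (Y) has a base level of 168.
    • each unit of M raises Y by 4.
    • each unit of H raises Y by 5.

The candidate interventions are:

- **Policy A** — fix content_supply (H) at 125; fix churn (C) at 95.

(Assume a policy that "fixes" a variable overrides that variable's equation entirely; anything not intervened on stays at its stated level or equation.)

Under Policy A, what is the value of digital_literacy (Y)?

2853

Policy A (H := 125, C := 95):
  R = 68
  C = 95
  M = 135 + 4·95 = 515
  H = 125
  Y = 168 + 4·515 + 5·125 = 2853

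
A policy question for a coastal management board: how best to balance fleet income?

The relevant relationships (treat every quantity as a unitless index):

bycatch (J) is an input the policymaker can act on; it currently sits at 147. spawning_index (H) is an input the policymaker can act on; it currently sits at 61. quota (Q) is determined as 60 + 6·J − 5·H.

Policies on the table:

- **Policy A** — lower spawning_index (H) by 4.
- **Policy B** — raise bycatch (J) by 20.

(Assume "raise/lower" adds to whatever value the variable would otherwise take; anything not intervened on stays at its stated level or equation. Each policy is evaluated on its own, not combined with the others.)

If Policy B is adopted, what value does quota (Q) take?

Policy B (J + 20):
  J = 147 + 20 = 167
  H = 61
  Q = 60 + 6·167 − 5·61 = 757

757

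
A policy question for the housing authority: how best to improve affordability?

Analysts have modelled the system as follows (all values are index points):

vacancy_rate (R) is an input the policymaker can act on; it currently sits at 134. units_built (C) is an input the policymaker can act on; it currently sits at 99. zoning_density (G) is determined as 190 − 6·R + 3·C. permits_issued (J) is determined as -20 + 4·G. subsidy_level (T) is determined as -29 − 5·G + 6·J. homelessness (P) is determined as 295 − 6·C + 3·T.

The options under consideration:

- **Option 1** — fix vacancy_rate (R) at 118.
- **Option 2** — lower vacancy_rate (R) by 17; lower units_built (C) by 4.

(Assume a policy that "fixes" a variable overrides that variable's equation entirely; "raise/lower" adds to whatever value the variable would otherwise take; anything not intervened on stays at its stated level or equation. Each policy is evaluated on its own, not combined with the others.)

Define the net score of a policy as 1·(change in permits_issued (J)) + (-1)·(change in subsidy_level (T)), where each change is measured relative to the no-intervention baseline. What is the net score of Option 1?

Baseline:
  R = 134
  C = 99
  G = 190 − 6·134 + 3·99 = -317
  J = -20 + 4·(-317) = -1288
  T = -29 − 5·(-317) + 6·(-1288) = -6172
Option 1 (R := 118):
  R = 118
  C = 99
  G = 190 − 6·118 + 3·99 = -221
  J = -20 + 4·(-221) = -904
  T = -29 − 5·(-221) + 6·(-904) = -4348
ΔJ = -904 − (-1288) = 384; ΔT = -4348 − (-6172) = 1824
Score = 1·384 + (-1)·1824 = -1440

-1440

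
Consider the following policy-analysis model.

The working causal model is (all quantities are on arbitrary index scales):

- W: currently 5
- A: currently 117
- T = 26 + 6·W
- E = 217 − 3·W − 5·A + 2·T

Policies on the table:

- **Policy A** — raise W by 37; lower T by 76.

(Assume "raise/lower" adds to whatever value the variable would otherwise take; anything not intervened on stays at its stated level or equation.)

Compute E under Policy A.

-90

Policy A (W + 37, T − 76):
  W = 5 + 37 = 42
  A = 117
  T = 26 + 6·42 (−76 from intervention) = 202
  E = 217 − 3·42 − 5·117 + 2·202 = -90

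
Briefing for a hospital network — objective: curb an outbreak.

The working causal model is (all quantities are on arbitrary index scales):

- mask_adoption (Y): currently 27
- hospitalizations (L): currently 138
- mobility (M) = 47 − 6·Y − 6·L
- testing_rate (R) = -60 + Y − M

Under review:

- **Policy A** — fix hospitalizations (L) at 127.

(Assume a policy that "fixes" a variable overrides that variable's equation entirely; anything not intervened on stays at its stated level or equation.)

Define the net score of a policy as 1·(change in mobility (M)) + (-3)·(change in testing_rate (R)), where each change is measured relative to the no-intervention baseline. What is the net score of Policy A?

Baseline:
  Y = 27
  L = 138
  M = 47 − 6·27 − 6·138 = -943
  R = -60 + 27 − (-943) = 910
Policy A (L := 127):
  Y = 27
  L = 127
  M = 47 − 6·27 − 6·127 = -877
  R = -60 + 27 − (-877) = 844
ΔM = -877 − (-943) = 66; ΔR = 844 − 910 = -66
Score = 1·66 + (-3)·(-66) = 264

264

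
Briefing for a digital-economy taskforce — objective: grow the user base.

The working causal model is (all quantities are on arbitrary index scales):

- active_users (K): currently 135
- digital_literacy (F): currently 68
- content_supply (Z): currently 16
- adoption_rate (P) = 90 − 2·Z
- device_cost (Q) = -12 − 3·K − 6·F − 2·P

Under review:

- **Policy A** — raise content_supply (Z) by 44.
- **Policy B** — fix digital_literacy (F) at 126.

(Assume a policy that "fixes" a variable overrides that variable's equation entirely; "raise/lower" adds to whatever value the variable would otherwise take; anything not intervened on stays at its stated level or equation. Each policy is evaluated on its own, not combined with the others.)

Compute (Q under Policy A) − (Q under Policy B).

Policy A (Z + 44):
  K = 135
  F = 68
  Z = 16 + 44 = 60
  P = 90 − 2·60 = -30
  Q = -12 − 3·135 − 6·68 − 2·(-30) = -765
Policy B (F := 126):
  K = 135
  F = 126
  Z = 16
  P = 90 − 2·16 = 58
  Q = -12 − 3·135 − 6·126 − 2·58 = -1289
Q: -765 − (-1289) = 524

524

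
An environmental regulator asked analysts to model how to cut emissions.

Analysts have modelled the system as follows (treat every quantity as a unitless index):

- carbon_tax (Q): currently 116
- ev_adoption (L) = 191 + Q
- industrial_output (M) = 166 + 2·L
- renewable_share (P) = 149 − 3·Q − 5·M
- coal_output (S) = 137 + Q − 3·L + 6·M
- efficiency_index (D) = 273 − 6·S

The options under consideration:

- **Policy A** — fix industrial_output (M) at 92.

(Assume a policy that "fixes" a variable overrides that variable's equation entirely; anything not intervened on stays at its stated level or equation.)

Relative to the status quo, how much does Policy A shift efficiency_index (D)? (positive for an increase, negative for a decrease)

24768

Baseline:
  Q = 116
  L = 191 + 116 = 307
  M = 166 + 2·307 = 780
  S = 137 + 116 − 3·307 + 6·780 = 4012
  D = 273 − 6·4012 = -23799
Policy A (M := 92):
  Q = 116
  L = 191 + 116 = 307
  M = 92
  S = 137 + 116 − 3·307 + 6·92 = -116
  D = 273 − 6·(-116) = 969
Change in D: 969 − (-23799) = 24768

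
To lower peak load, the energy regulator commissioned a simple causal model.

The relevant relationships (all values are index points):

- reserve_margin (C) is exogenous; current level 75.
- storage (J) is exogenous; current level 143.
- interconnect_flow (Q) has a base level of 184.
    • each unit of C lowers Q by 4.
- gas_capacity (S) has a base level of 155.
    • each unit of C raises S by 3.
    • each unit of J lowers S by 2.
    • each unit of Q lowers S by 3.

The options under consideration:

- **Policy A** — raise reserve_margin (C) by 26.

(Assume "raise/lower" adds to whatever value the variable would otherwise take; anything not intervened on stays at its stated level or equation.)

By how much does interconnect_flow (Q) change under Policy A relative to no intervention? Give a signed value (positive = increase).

Baseline:
  C = 75
  Q = 184 − 4·75 = -116
Policy A (C + 26):
  C = 75 + 26 = 101
  Q = 184 − 4·101 = -220
Change in Q: -220 − (-116) = -104

-104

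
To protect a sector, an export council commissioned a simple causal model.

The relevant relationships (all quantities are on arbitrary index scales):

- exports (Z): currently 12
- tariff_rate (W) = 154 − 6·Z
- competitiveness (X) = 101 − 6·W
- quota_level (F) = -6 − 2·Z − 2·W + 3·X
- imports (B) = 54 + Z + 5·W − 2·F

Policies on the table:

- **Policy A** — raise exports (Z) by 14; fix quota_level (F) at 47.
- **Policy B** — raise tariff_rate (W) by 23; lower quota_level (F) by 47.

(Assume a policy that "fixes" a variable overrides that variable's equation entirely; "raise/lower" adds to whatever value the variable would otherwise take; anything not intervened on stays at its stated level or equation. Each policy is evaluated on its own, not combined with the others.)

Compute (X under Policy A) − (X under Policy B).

Policy A (Z + 14, F := 47):
  Z = 12 + 14 = 26
  W = 154 − 6·26 = -2
  X = 101 − 6·(-2) = 113
Policy B (W + 23, F − 47):
  Z = 12
  W = 154 − 6·12 (+23 from intervention) = 105
  X = 101 − 6·105 = -529
X: 113 − (-529) = 642

642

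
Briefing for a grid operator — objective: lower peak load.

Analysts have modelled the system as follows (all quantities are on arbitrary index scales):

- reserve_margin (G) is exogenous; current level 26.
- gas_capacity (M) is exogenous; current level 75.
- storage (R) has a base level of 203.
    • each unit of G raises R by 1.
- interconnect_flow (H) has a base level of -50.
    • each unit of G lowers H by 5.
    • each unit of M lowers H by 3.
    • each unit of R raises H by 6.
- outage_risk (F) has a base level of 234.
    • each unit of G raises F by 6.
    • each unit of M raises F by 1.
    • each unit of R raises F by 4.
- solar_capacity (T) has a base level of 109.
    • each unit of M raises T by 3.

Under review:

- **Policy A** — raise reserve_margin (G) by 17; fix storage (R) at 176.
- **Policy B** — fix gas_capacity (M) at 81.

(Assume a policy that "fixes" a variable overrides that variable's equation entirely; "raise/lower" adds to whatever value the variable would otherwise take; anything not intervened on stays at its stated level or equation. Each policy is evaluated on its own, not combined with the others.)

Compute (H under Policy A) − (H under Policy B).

-385

Policy A (G + 17, R := 176):
  G = 26 + 17 = 43
  M = 75
  R = 176
  H = -50 − 5·43 − 3·75 + 6·176 = 566
Policy B (M := 81):
  G = 26
  M = 81
  R = 203 + 26 = 229
  H = -50 − 5·26 − 3·81 + 6·229 = 951
H: 566 − 951 = -385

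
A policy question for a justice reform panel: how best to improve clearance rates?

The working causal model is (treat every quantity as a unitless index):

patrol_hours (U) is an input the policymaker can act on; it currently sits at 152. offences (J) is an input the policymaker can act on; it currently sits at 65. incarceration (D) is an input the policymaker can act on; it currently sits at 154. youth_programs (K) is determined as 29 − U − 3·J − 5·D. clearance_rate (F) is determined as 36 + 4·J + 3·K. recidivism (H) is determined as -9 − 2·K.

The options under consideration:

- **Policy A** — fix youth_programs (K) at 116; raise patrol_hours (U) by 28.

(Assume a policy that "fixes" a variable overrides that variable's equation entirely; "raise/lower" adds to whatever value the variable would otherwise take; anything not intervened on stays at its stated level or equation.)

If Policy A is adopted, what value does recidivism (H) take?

-241

Policy A (K := 116, U + 28):
  U = 152 + 28 = 180
  J = 65
  D = 154
  K = 116
  H = -9 − 2·116 = -241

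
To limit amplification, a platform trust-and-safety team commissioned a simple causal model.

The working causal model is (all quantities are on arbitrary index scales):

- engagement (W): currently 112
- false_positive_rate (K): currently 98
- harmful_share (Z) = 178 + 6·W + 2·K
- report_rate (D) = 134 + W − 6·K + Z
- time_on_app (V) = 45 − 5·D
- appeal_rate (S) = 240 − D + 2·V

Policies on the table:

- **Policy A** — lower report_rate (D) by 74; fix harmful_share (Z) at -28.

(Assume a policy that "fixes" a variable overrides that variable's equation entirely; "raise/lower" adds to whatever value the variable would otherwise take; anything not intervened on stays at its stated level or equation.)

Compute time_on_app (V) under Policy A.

Policy A (D − 74, Z := -28):
  W = 112
  K = 98
  Z = -28
  D = 134 + 112 − 6·98 + (-28) (−74 from intervention) = -444
  V = 45 − 5·(-444) = 2265

2265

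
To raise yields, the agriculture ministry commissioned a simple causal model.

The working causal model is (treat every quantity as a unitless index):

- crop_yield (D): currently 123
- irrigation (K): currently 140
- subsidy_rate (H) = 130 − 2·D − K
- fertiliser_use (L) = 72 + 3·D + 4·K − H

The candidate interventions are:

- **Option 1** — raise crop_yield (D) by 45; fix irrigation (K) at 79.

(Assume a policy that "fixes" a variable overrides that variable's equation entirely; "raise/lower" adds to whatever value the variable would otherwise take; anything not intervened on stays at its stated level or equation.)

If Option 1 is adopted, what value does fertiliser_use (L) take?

Option 1 (D + 45, K := 79):
  D = 123 + 45 = 168
  K = 79
  H = 130 − 2·168 − 79 = -285
  L = 72 + 3·168 + 4·79 − (-285) = 1177

1177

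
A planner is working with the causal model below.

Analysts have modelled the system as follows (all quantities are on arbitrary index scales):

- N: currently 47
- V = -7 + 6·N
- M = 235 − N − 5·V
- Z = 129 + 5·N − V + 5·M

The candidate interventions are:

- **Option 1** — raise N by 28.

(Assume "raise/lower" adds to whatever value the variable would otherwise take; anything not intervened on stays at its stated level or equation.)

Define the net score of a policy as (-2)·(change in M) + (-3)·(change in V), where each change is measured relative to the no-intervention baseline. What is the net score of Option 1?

1232

Baseline:
  N = 47
  V = -7 + 6·47 = 275
  M = 235 − 47 − 5·275 = -1187
Option 1 (N + 28):
  N = 47 + 28 = 75
  V = -7 + 6·75 = 443
  M = 235 − 75 − 5·443 = -2055
ΔM = -2055 − (-1187) = -868; ΔV = 443 − 275 = 168
Score = (-2)·(-868) + (-3)·168 = 1232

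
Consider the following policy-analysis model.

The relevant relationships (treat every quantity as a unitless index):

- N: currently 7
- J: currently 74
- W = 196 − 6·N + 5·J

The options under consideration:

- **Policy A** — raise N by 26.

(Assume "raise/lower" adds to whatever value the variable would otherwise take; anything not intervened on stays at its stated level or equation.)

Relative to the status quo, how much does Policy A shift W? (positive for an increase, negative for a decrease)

Baseline:
  N = 7
  J = 74
  W = 196 − 6·7 + 5·74 = 524
Policy A (N + 26):
  N = 7 + 26 = 33
  J = 74
  W = 196 − 6·33 + 5·74 = 368
Change in W: 368 − 524 = -156

-156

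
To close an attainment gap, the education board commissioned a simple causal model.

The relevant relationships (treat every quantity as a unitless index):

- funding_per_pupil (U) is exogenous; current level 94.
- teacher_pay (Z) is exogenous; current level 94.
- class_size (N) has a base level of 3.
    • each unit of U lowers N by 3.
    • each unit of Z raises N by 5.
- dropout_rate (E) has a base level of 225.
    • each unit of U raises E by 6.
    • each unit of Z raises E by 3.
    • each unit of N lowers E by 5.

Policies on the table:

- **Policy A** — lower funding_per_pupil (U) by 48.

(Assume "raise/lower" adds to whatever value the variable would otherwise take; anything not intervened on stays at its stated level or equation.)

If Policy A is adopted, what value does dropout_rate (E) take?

-892

Policy A (U − 48):
  U = 94 − 48 = 46
  Z = 94
  N = 3 − 3·46 + 5·94 = 335
  E = 225 + 6·46 + 3·94 − 5·335 = -892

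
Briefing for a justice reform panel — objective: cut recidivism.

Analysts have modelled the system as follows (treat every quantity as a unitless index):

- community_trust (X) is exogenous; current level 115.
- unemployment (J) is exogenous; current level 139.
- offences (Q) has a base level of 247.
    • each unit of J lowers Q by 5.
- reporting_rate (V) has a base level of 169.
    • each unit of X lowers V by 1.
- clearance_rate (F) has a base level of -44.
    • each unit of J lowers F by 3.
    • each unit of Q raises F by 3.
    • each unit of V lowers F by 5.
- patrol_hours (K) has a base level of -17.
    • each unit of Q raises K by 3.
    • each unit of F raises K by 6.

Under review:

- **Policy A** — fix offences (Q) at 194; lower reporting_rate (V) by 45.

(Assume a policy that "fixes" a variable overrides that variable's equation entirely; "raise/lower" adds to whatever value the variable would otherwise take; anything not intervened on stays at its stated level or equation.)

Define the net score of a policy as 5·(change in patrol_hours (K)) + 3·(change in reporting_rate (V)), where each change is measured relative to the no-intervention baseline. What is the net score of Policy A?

74025

Baseline:
  X = 115
  J = 139
  Q = 247 − 5·139 = -448
  V = 169 − 115 = 54
  F = -44 − 3·139 + 3·(-448) − 5·54 = -2075
  K = -17 + 3·(-448) + 6·(-2075) = -13811
Policy A (Q := 194, V − 45):
  X = 115
  J = 139
  Q = 194
  V = 169 − 115 (−45 from intervention) = 9
  F = -44 − 3·139 + 3·194 − 5·9 = 76
  K = -17 + 3·194 + 6·76 = 1021
ΔK = 1021 − (-13811) = 14832; ΔV = 9 − 54 = -45
Score = 5·14832 + 3·(-45) = 74025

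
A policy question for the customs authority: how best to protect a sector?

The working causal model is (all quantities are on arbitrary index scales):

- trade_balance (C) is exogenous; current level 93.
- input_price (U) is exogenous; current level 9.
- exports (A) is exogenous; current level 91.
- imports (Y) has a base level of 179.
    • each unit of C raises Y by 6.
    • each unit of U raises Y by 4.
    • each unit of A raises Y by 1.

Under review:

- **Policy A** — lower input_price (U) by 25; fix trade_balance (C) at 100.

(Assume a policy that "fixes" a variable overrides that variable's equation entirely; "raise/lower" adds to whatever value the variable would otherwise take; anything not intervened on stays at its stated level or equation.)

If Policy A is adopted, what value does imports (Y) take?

806

Policy A (U − 25, C := 100):
  C = 100
  U = 9 − 25 = -16
  A = 91
  Y = 179 + 6·100 + 4·(-16) + 91 = 806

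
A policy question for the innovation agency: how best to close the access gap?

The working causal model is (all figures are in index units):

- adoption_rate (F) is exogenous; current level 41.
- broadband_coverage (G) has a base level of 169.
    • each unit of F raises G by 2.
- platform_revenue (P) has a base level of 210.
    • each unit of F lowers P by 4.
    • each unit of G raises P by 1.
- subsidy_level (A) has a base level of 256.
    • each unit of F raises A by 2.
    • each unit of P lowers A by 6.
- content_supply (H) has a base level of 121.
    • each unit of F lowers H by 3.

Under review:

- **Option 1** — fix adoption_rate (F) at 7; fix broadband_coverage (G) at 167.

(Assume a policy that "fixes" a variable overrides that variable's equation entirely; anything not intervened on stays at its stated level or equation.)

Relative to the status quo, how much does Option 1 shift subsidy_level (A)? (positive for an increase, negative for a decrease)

-380

Baseline:
  F = 41
  G = 169 + 2·41 = 251
  P = 210 − 4·41 + 251 = 297
  A = 256 + 2·41 − 6·297 = -1444
Option 1 (F := 7, G := 167):
  F = 7
  G = 167
  P = 210 − 4·7 + 167 = 349
  A = 256 + 2·7 − 6·349 = -1824
Change in A: -1824 − (-1444) = -380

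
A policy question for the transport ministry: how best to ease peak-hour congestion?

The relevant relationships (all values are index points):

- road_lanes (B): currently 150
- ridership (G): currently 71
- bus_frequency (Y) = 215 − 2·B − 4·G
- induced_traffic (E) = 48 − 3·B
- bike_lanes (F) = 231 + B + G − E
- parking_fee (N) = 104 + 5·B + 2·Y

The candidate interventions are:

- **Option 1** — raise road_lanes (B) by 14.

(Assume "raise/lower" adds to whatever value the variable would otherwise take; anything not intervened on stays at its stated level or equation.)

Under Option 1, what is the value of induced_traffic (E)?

Option 1 (B + 14):
  B = 150 + 14 = 164
  E = 48 − 3·164 = -444

-444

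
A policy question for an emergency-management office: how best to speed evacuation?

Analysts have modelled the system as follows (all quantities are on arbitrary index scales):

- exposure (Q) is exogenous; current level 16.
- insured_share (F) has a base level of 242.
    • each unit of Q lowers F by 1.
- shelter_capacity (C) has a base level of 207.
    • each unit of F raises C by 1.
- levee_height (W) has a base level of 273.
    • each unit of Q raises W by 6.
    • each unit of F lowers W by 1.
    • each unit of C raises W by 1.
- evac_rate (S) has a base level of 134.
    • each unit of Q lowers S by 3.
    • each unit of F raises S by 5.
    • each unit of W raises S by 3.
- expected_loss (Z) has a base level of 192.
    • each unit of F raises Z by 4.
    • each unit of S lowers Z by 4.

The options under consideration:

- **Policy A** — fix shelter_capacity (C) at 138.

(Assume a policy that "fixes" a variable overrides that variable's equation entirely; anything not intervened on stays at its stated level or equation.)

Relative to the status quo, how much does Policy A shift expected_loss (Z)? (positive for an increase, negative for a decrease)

Baseline:
  Q = 16
  F = 242 − 16 = 226
  C = 207 + 226 = 433
  W = 273 + 6·16 − 226 + 433 = 576
  S = 134 − 3·16 + 5·226 + 3·576 = 2944
  Z = 192 + 4·226 − 4·2944 = -10680
Policy A (C := 138):
  Q = 16
  F = 242 − 16 = 226
  C = 138
  W = 273 + 6·16 − 226 + 138 = 281
  S = 134 − 3·16 + 5·226 + 3·281 = 2059
  Z = 192 + 4·226 − 4·2059 = -7140
Change in Z: -7140 − (-10680) = 3540

3540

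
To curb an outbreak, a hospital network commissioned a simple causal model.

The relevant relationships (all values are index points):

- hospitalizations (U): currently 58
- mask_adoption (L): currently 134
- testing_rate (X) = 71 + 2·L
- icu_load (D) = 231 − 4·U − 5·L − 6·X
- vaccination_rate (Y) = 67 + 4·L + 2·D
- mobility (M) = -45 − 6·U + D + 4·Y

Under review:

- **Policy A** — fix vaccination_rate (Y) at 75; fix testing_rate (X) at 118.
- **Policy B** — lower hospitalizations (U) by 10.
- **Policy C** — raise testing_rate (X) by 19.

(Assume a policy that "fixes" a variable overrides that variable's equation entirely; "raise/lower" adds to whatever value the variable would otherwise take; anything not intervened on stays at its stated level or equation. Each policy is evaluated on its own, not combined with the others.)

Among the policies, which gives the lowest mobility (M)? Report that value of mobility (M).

Policy A (Y := 75, X := 118):
  U = 58
  L = 134
  X = 118
  D = 231 − 4·58 − 5·134 − 6·118 = -1379
  Y = 75
  M = -45 − 6·58 + (-1379) + 4·75 = -1472
Policy B (U − 10):
  U = 58 − 10 = 48
  L = 134
  X = 71 + 2·134 = 339
  D = 231 − 4·48 − 5·134 − 6·339 = -2665
  Y = 67 + 4·134 + 2·(-2665) = -4727
  M = -45 − 6·48 + (-2665) + 4·(-4727) = -21906
Policy C (X + 19):
  U = 58
  L = 134
  X = 71 + 2·134 (+19 from intervention) = 358
  D = 231 − 4·58 − 5·134 − 6·358 = -2819
  Y = 67 + 4·134 + 2·(-2819) = -5035
  M = -45 − 6·58 + (-2819) + 4·(-5035) = -23352
Comparing — Policy A: M=-1472, Policy B: M=-21906, Policy C: M=-23352. Lowest is -23352 (Policy C).

-23352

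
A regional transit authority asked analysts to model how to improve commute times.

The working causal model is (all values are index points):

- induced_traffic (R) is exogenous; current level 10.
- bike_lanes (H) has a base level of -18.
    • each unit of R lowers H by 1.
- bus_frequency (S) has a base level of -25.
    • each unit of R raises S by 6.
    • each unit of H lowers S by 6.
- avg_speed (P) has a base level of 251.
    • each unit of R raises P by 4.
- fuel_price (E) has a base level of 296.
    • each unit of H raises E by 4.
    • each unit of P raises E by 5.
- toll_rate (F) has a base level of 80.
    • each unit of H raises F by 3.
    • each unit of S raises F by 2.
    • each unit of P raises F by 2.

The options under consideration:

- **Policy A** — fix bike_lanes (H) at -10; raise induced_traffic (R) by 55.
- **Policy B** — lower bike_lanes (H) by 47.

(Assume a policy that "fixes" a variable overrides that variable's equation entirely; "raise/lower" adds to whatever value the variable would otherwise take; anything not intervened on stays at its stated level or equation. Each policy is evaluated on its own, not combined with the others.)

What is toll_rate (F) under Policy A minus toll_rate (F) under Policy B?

Policy A (H := -10, R + 55):
  R = 10 + 55 = 65
  H = -10
  S = -25 + 6·65 − 6·(-10) = 425
  P = 251 + 4·65 = 511
  F = 80 + 3·(-10) + 2·425 + 2·511 = 1922
Policy B (H − 47):
  R = 10
  H = -18 − 10 (−47 from intervention) = -75
  S = -25 + 6·10 − 6·(-75) = 485
  P = 251 + 4·10 = 291
  F = 80 + 3·(-75) + 2·485 + 2·291 = 1407
F: 1922 − 1407 = 515

515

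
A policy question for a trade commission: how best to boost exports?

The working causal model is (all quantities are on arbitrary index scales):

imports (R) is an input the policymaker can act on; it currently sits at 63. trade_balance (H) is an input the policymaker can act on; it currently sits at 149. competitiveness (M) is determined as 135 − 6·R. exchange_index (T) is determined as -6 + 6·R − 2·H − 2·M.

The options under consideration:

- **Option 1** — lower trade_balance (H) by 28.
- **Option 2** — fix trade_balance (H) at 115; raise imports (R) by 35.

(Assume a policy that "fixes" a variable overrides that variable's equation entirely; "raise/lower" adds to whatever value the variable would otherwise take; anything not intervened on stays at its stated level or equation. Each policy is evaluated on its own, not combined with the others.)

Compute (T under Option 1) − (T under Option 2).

-642

Option 1 (H − 28):
  R = 63
  H = 149 − 28 = 121
  M = 135 − 6·63 = -243
  T = -6 + 6·63 − 2·121 − 2·(-243) = 616
Option 2 (H := 115, R + 35):
  R = 63 + 35 = 98
  H = 115
  M = 135 − 6·98 = -453
  T = -6 + 6·98 − 2·115 − 2·(-453) = 1258
T: 616 − 1258 = -642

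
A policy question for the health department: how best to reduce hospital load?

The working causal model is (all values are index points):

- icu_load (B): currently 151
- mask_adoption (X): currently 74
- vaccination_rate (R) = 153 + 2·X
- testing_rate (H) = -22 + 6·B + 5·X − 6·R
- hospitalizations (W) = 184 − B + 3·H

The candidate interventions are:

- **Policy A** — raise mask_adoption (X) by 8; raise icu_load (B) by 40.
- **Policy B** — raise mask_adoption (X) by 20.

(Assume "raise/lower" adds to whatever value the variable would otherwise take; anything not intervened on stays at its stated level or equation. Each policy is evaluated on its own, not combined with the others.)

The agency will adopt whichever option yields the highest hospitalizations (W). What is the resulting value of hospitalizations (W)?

-1111

Policy A (X + 8, B + 40):
  B = 151 + 40 = 191
  X = 74 + 8 = 82
  R = 153 + 2·82 = 317
  H = -22 + 6·191 + 5·82 − 6·317 = -368
  W = 184 − 191 + 3·(-368) = -1111
Policy B (X + 20):
  B = 151
  X = 74 + 20 = 94
  R = 153 + 2·94 = 341
  H = -22 + 6·151 + 5·94 − 6·341 = -692
  W = 184 − 151 + 3·(-692) = -2043
Comparing — Policy A: W=-1111, Policy B: W=-2043. Highest is -1111 (Policy A).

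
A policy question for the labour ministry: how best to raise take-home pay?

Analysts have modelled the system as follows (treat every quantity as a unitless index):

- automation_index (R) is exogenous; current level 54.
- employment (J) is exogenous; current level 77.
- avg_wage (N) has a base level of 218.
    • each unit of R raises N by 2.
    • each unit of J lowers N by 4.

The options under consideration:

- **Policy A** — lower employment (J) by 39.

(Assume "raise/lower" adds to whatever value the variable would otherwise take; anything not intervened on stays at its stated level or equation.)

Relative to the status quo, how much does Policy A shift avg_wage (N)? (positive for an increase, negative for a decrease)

Baseline:
  R = 54
  J = 77
  N = 218 + 2·54 − 4·77 = 18
Policy A (J − 39):
  R = 54
  J = 77 − 39 = 38
  N = 218 + 2·54 − 4·38 = 174
Change in N: 174 − 18 = 156

156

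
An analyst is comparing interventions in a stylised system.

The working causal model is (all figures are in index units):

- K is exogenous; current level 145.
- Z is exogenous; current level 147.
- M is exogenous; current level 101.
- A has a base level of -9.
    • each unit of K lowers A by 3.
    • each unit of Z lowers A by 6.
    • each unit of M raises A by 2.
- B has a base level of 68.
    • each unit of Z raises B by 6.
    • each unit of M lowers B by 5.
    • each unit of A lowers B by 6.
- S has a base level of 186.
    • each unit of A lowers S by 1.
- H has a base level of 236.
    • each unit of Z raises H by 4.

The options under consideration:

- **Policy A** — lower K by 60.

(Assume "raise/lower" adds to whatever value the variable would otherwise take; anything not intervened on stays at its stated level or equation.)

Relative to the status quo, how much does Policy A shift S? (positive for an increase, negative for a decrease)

Baseline:
  K = 145
  Z = 147
  M = 101
  A = -9 − 3·145 − 6·147 + 2·101 = -1124
  S = 186 − (-1124) = 1310
Policy A (K − 60):
  K = 145 − 60 = 85
  Z = 147
  M = 101
  A = -9 − 3·85 − 6·147 + 2·101 = -944
  S = 186 − (-944) = 1130
Change in S: 1130 − 1310 = -180

-180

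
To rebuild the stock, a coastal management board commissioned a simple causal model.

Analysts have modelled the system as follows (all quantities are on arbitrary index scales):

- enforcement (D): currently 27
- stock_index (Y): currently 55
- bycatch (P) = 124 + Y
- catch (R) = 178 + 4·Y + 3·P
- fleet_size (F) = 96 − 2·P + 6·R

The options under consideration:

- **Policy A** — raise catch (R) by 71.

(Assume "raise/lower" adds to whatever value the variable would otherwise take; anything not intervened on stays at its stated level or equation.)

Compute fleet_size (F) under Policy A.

Policy A (R + 71):
  Y = 55
  P = 124 + 55 = 179
  R = 178 + 4·55 + 3·179 (+71 from intervention) = 1006
  F = 96 − 2·179 + 6·1006 = 5774

5774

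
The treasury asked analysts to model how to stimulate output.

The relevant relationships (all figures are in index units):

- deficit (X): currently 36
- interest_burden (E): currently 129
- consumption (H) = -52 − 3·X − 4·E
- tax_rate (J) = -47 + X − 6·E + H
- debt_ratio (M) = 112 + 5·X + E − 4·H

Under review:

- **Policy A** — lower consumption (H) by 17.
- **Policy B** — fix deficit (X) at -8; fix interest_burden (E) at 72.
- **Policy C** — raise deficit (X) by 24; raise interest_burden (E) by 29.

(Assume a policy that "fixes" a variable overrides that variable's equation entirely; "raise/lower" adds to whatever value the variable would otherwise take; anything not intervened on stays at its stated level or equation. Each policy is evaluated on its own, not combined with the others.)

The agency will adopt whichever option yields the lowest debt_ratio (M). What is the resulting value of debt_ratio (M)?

Policy A (H − 17):
  X = 36
  E = 129
  H = -52 − 3·36 − 4·129 (−17 from intervention) = -693
  M = 112 + 5·36 + 129 − 4·(-693) = 3193
Policy B (X := -8, E := 72):
  X = -8
  E = 72
  H = -52 − 3·(-8) − 4·72 = -316
  M = 112 + 5·(-8) + 72 − 4·(-316) = 1408
Policy C (X + 24, E + 29):
  X = 36 + 24 = 60
  E = 129 + 29 = 158
  H = -52 − 3·60 − 4·158 = -864
  M = 112 + 5·60 + 158 − 4·(-864) = 4026
Comparing — Policy A: M=3193, Policy B: M=1408, Policy C: M=4026. Lowest is 1408 (Policy B).

1408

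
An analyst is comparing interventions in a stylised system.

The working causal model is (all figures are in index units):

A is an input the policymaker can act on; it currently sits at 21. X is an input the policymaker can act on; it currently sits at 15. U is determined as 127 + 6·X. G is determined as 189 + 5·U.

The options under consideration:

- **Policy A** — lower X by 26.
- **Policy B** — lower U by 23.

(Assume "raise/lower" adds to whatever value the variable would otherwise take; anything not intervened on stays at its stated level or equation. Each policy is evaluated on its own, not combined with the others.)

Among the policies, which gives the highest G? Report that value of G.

Policy A (X − 26):
  X = 15 − 26 = -11
  U = 127 + 6·(-11) = 61
  G = 189 + 5·61 = 494
Policy B (U − 23):
  X = 15
  U = 127 + 6·15 (−23 from intervention) = 194
  G = 189 + 5·194 = 1159
Comparing — Policy A: G=494, Policy B: G=1159. Highest is 1159 (Policy B).

1159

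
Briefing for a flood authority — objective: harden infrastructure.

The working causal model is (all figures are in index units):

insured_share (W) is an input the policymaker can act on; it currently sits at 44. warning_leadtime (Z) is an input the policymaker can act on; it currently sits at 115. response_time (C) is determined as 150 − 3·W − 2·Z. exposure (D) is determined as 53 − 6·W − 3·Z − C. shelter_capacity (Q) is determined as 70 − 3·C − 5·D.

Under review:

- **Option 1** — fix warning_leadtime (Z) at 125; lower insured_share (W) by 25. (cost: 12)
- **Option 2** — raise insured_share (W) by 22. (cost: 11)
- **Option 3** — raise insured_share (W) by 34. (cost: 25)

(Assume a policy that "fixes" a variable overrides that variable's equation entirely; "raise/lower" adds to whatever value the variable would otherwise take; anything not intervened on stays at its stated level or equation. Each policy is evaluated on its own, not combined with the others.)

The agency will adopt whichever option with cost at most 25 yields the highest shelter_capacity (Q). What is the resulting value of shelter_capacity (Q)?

Option 1 (Z := 125, W − 25):
  W = 44 − 25 = 19
  Z = 125
  C = 150 − 3·19 − 2·125 = -157
  D = 53 − 6·19 − 3·125 − (-157) = -279
  Q = 70 − 3·(-157) − 5·(-279) = 1936
Option 2 (W + 22):
  W = 44 + 22 = 66
  Z = 115
  C = 150 − 3·66 − 2·115 = -278
  D = 53 − 6·66 − 3·115 − (-278) = -410
  Q = 70 − 3·(-278) − 5·(-410) = 2954
Option 3 (W + 34):
  W = 44 + 34 = 78
  Z = 115
  C = 150 − 3·78 − 2·115 = -314
  D = 53 − 6·78 − 3·115 − (-314) = -446
  Q = 70 − 3·(-314) − 5·(-446) = 3242
Comparing — Option 1: Q=1936, Option 2: Q=2954, Option 3: Q=3242. Highest is 3242 (Option 3).

3242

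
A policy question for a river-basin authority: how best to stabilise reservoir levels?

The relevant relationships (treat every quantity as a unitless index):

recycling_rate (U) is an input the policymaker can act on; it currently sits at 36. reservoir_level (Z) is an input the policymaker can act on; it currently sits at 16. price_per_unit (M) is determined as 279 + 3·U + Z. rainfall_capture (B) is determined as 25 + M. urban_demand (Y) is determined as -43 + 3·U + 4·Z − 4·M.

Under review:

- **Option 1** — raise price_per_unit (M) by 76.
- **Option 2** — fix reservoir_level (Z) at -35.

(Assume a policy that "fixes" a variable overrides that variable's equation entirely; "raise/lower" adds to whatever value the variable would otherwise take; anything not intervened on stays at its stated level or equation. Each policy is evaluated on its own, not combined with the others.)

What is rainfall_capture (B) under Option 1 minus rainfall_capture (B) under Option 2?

127

Option 1 (M + 76):
  U = 36
  Z = 16
  M = 279 + 3·36 + 16 (+76 from intervention) = 479
  B = 25 + 479 = 504
Option 2 (Z := -35):
  U = 36
  Z = -35
  M = 279 + 3·36 + (-35) = 352
  B = 25 + 352 = 377
B: 504 − 377 = 127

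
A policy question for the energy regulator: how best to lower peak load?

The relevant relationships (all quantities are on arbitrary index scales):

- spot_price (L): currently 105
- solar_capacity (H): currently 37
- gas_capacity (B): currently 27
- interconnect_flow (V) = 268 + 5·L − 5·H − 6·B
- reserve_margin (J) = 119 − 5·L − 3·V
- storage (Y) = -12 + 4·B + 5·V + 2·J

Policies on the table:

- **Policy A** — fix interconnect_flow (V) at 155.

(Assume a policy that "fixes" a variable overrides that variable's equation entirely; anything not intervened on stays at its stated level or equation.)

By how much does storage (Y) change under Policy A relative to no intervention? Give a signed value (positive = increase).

Baseline:
  L = 105
  H = 37
  B = 27
  V = 268 + 5·105 − 5·37 − 6·27 = 446
  J = 119 − 5·105 − 3·446 = -1744
  Y = -12 + 4·27 + 5·446 + 2·(-1744) = -1162
Policy A (V := 155):
  L = 105
  H = 37
  B = 27
  V = 155
  J = 119 − 5·105 − 3·155 = -871
  Y = -12 + 4·27 + 5·155 + 2·(-871) = -871
Change in Y: -871 − (-1162) = 291

291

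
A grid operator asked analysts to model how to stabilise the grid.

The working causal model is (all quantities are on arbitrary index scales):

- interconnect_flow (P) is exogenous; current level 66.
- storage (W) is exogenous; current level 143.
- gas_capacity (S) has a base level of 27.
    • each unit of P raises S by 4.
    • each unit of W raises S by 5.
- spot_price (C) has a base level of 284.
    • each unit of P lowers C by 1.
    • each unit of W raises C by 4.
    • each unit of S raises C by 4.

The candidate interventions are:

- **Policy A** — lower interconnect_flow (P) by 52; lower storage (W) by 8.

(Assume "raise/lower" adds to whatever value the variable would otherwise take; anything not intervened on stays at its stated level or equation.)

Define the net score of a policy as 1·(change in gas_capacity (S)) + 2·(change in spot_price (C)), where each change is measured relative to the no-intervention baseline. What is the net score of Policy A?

-2192

Baseline:
  P = 66
  W = 143
  S = 27 + 4·66 + 5·143 = 1006
  C = 284 − 66 + 4·143 + 4·1006 = 4814
Policy A (P − 52, W − 8):
  P = 66 − 52 = 14
  W = 143 − 8 = 135
  S = 27 + 4·14 + 5·135 = 758
  C = 284 − 14 + 4·135 + 4·758 = 3842
ΔS = 758 − 1006 = -248; ΔC = 3842 − 4814 = -972
Score = 1·(-248) + 2·(-972) = -2192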